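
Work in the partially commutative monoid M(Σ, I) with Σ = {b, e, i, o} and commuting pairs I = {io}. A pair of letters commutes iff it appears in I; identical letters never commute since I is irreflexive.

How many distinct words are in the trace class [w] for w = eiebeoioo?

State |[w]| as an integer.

4

drop 0:e onto floor
drop 1:i onto {0:e}
drop 2:e onto {1:i}
drop 3:b onto {2:e}
drop 4:e onto {3:b}
drop 5:o onto {4:e}
drop 6:i onto {4:e}
drop 7:o onto {5:o}
drop 8:o onto {7:o}
ground layer = {0:e}
drop-orders for the pieces not yet dropped (sum over which currently-grounded one goes next):
  1 to go: {6} 1  {8} 1
  2 to go: {6,8} 2  {7,8} 1
  3 to go: {5,7,8} 1  {6,7,8} 3
  4 to go: {5,6,7,8} 4
  5 to go: {4,5,6,7,8} 4
  6 to go: {3,4,5,6,7,8} 4
  7 to go: {2,3,4,5,6,7,8} 4
  if 0:e drops first: 4 orders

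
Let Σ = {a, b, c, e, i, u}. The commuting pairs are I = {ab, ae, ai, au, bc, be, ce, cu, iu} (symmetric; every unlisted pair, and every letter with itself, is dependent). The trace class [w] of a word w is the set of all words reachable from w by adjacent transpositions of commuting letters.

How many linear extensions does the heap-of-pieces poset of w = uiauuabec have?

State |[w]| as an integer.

602

#0=u has no predecessor
#1=i has no predecessor
#2=a has no predecessor
#3=u depends on [0:u]
#4=u depends on [3:u]
#5=a depends on [2:a]
#6=b depends on [1:i, 4:u]
#7=e depends on [1:i, 4:u]
#8=c depends on [1:i, 5:a]
sources: [0:u, 1:i, 2:a]
N(rest) = Σ N(rest − s) over sources s of rest; N(one piece) = 1:
  size 1 → [6]=1  [7]=1  [8]=1
  size 2 → [5,8]=1  [6,7]=2  [6,8]=2  [7,8]=2
  size 3 → [2,5,8]=1  [4,6,7]=2  [5,6,8]=3  [5,7,8]=3  [6,7,8]=6
  size 4 → [1,6,7,8]=6  [2,5,6,8]=4  [2,5,7,8]=4  [3,4,6,7]=2  [4,6,7,8]=8  [5,6,7,8]=12
  size 5 → [0,3,4,6,7]=2  [1,4,6,7,8]=14  [1,5,6,7,8]=18  [2,5,6,7,8]=20  [3,4,6,7,8]=10  [4,5,6,7,8]=20
  size 6 → [0,3,4,6,7,8]=12  [1,2,5,6,7,8]=38  [1,3,4,6,7,8]=24  [1,4,5,6,7,8]=52  [2,4,5,6,7,8]=40  [3,4,5,6,7,8]=30
  size 7 → [0,1,3,4,6,7,8]=36  [0,3,4,5,6,7,8]=42  [1,2,4,5,6,7,8]=130  [1,3,4,5,6,7,8]=106  [2,3,4,5,6,7,8]=70
  first=0(u) contributes 306
  first=1(i) contributes 112
  first=2(a) contributes 184
|[w]| = 602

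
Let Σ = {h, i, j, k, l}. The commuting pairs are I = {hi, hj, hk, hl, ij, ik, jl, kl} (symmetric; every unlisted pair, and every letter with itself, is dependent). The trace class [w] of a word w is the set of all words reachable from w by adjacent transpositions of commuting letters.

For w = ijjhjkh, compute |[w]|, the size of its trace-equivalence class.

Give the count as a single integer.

105

#0=i has no predecessor
#1=j has no predecessor
#2=j depends on [1:j]
#3=h has no predecessor
#4=j depends on [2:j]
#5=k depends on [4:j]
#6=h depends on [3:h]
sources: [0:i, 1:j, 3:h]
N(rest) = Σ N(rest − s) over sources s of rest; N(one piece) = 1:
  size 1 → [0]=1  [5]=1  [6]=1
  size 2 → [0,5]=2  [0,6]=2  [3,6]=1  [4,5]=1  [5,6]=2
  size 3 → [0,3,6]=3  [0,4,5]=3  [0,5,6]=6  [2,4,5]=1  [3,5,6]=3  [4,5,6]=3
  size 4 → [0,2,4,5]=4  [0,3,5,6]=12  [0,4,5,6]=12  [1,2,4,5]=1  [2,4,5,6]=4  [3,4,5,6]=6
  size 5 → [0,1,2,4,5]=5  [0,2,4,5,6]=20  [0,3,4,5,6]=30  [1,2,4,5,6]=5  [2,3,4,5,6]=10
  first=0(i) contributes 15
  first=1(j) contributes 60
  first=3(h) contributes 30
|[w]| = 105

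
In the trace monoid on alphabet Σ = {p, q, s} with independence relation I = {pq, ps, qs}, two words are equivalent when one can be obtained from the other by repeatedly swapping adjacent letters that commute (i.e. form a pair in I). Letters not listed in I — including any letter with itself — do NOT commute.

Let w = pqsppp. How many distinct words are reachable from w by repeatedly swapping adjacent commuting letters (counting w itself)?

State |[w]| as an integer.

drop 0:p onto floor
drop 1:q onto floor
drop 2:s onto floor
drop 3:p onto {0:p}
drop 4:p onto {3:p}
drop 5:p onto {4:p}
ground layer = {0:p, 1:q, 2:s}
drop-orders for the pieces not yet dropped (sum over which currently-grounded one goes next):
  1 to go: {1} 1  {2} 1  {5} 1
  2 to go: {1,2} 2  {1,5} 2  {2,5} 2  {4,5} 1
  3 to go: {1,2,5} 6  {1,4,5} 3  {2,4,5} 3  {3,4,5} 1
  4 to go: {0,3,4,5} 1  {1,2,4,5} 12  {1,3,4,5} 4  {2,3,4,5} 4
  if 0:p drops first: 20 orders
  if 1:q drops first: 5 orders
  if 2:s drops first: 5 orders
heap linearizations: 30

30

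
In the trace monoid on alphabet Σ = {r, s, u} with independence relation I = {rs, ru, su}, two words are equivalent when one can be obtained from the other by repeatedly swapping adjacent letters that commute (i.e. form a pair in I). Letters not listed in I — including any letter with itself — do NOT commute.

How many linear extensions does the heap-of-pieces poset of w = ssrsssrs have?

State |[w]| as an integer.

28

piece 0:s — minimal
piece 1:s rests on {0:s}
piece 2:r — minimal
piece 3:s rests on {1:s}
piece 4:s rests on {3:s}
piece 5:s rests on {4:s}
piece 6:r rests on {2:r}
piece 7:s rests on {5:s}
minimal pieces: {0:s, 2:r}
ways to finish when only these pieces remain (= sum over removing one remaining piece with nothing left below it):
  1 left: {6}→1  {7}→1
  2 left: {2,6}→1  {5,7}→1  {6,7}→2
  3 left: {2,6,7}→3  {4,5,7}→1  {5,6,7}→3
  4 left: {2,5,6,7}→6  {3,4,5,7}→1  {4,5,6,7}→4
  5 left: {1,3,4,5,7}→1  {2,4,5,6,7}→10  {3,4,5,6,7}→5
  6 left: {0,1,3,4,5,7}→1  {1,3,4,5,6,7}→6  {2,3,4,5,6,7}→15
  placing 0:s first → 21 extensions
  placing 2:r first → 7 extensions
total linear extensions = 28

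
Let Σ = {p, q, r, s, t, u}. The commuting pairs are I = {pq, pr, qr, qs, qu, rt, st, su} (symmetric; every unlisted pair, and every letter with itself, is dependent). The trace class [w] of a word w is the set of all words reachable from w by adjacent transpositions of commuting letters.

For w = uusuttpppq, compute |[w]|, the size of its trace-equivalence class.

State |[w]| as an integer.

25

drop 0:u onto floor
drop 1:u onto {0:u}
drop 2:s onto floor
drop 3:u onto {1:u}
drop 4:t onto {3:u}
drop 5:t onto {4:t}
drop 6:p onto {2:s, 5:t}
drop 7:p onto {6:p}
drop 8:p onto {7:p}
drop 9:q onto {5:t}
ground layer = {0:u, 2:s}
drop-orders for the pieces not yet dropped (sum over which currently-grounded one goes next):
  1 to go: {8} 1  {9} 1
  2 to go: {7,8} 1  {8,9} 2
  3 to go: {6,7,8} 1  {7,8,9} 3
  4 to go: {2,6,7,8} 1  {6,7,8,9} 4
  5 to go: {2,6,7,8,9} 5  {5,6,7,8,9} 4
  6 to go: {2,5,6,7,8,9} 9  {4,5,6,7,8,9} 4
  7 to go: {2,4,5,6,7,8,9} 13  {3,4,5,6,7,8,9} 4
  8 to go: {1,3,4,5,6,7,8,9} 4  {2,3,4,5,6,7,8,9} 17
  if 0:u drops first: 21 orders
  if 2:s drops first: 4 orders
heap linearizations: 25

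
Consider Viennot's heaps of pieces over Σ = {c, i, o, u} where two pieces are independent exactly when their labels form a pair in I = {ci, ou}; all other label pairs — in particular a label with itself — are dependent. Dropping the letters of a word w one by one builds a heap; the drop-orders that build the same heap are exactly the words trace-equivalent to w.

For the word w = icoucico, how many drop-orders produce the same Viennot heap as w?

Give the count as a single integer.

#0=i has no predecessor
#1=c has no predecessor
#2=o depends on [0:i, 1:c]
#3=u depends on [0:i, 1:c]
#4=c depends on [2:o, 3:u]
#5=i depends on [2:o, 3:u]
#6=c depends on [4:c]
#7=o depends on [5:i, 6:c]
sources: [0:i, 1:c]
N(rest) = Σ N(rest − s) over sources s of rest; N(one piece) = 1:
  size 1 → [7]=1
  size 2 → [5,7]=1  [6,7]=1
  size 3 → [4,6,7]=1  [5,6,7]=2
  size 4 → [4,5,6,7]=3
  size 5 → [2,4,5,6,7]=3  [3,4,5,6,7]=3
  size 6 → [2,3,4,5,6,7]=6
  first=0(i) contributes 6
  first=1(c) contributes 6
|[w]| = 12

12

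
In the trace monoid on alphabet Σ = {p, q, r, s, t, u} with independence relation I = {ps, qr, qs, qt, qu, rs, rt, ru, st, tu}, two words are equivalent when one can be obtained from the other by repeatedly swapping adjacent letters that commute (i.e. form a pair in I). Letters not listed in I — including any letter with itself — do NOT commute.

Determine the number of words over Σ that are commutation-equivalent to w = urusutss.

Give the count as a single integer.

56

drop 0:u onto floor
drop 1:r onto floor
drop 2:u onto {0:u}
drop 3:s onto {2:u}
drop 4:u onto {3:s}
drop 5:t onto floor
drop 6:s onto {4:u}
drop 7:s onto {6:s}
ground layer = {0:u, 1:r, 5:t}
drop-orders for the pieces not yet dropped (sum over which currently-grounded one goes next):
  1 to go: {1} 1  {5} 1  {7} 1
  2 to go: {1,5} 2  {1,7} 2  {5,7} 2  {6,7} 1
  3 to go: {1,5,7} 6  {1,6,7} 3  {4,6,7} 1  {5,6,7} 3
  4 to go: {1,4,6,7} 4  {1,5,6,7} 12  {3,4,6,7} 1  {4,5,6,7} 4
  5 to go: {1,3,4,6,7} 5  {1,4,5,6,7} 20  {2,3,4,6,7} 1  {3,4,5,6,7} 5
  6 to go: {0,2,3,4,6,7} 1  {1,2,3,4,6,7} 6  {1,3,4,5,6,7} 30  {2,3,4,5,6,7} 6
  if 0:u drops first: 42 orders
  if 1:r drops first: 7 orders
  if 5:t drops first: 7 orders
heap linearizations: 56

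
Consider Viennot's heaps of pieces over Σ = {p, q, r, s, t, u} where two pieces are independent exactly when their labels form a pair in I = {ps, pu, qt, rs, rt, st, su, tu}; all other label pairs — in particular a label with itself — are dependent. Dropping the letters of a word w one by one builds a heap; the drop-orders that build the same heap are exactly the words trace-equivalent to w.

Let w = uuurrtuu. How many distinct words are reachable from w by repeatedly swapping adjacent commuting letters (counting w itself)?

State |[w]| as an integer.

8

0(u) covers ∅
1(u) covers 0:u
2(u) covers 1:u
3(r) covers 2:u
4(r) covers 3:r
5(t) covers ∅
6(u) covers 4:r
7(u) covers 6:u
floor of heap: 0:u, 5:t
completions by unplaced set U, small U first (add the entries for U minus each lowest piece of U):
  |U|=1: {5}:1  {7}:1
  |U|=2: {5,7}:2  {6,7}:1
  |U|=3: {4,6,7}:1  {5,6,7}:3
  |U|=4: {3,4,6,7}:1  {4,5,6,7}:4
  |U|=5: {2,3,4,6,7}:1  {3,4,5,6,7}:5
  |U|=6: {1,2,3,4,6,7}:1  {2,3,4,5,6,7}:6
  start at 0(u): 7
  start at 5(t): 1
sum over floor = 8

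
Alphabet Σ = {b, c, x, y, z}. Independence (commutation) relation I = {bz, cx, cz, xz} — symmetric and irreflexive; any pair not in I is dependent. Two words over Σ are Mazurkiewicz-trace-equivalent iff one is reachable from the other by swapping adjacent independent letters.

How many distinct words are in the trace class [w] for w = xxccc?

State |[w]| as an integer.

#0=x has no predecessor
#1=x depends on [0:x]
#2=c has no predecessor
#3=c depends on [2:c]
#4=c depends on [3:c]
sources: [0:x, 2:c]
N(rest) = Σ N(rest − s) over sources s of rest; N(one piece) = 1:
  size 1 → [1]=1  [4]=1
  size 2 → [0,1]=1  [1,4]=2  [3,4]=1
  size 3 → [0,1,4]=3  [1,3,4]=3  [2,3,4]=1
  first=0(x) contributes 4
  first=2(c) contributes 6
|[w]| = 10

10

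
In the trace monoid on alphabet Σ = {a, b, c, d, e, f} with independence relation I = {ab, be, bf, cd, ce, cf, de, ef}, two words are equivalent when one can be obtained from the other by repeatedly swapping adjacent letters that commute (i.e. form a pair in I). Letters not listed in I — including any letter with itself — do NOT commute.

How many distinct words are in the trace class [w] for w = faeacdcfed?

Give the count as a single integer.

60

piece 0:f — minimal
piece 1:a rests on {0:f}
piece 2:e rests on {1:a}
piece 3:a rests on {2:e}
piece 4:c rests on {3:a}
piece 5:d rests on {3:a}
piece 6:c rests on {4:c}
piece 7:f rests on {5:d}
piece 8:e rests on {3:a}
piece 9:d rests on {7:f}
minimal pieces: {0:f}
ways to finish when only these pieces remain (= sum over removing one remaining piece with nothing left below it):
  1 left: {6}→1  {8}→1  {9}→1
  2 left: {4,6}→1  {6,8}→2  {6,9}→2  {7,9}→1  {8,9}→2
  3 left: {4,6,8}→3  {4,6,9}→3  {5,7,9}→1  {6,7,9}→3  {6,8,9}→6  {7,8,9}→3
  4 left: {4,6,7,9}→6  {4,6,8,9}→12  {5,6,7,9}→4  {5,7,8,9}→4  {6,7,8,9}→12
  5 left: {4,5,6,7,9}→10  {4,6,7,8,9}→30  {5,6,7,8,9}→20
  6 left: {4,5,6,7,8,9}→60
  7 left: {3,4,5,6,7,8,9}→60
  8 left: {2,3,4,5,6,7,8,9}→60
  placing 0:f first → 60 extensions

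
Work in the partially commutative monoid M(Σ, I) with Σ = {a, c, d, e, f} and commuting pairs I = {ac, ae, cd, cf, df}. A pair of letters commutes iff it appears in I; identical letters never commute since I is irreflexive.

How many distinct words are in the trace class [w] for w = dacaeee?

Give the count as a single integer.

0(d) covers ∅
1(a) covers 0:d
2(c) covers ∅
3(a) covers 1:a
4(e) covers 0:d, 2:c
5(e) covers 4:e
6(e) covers 5:e
floor of heap: 0:d, 2:c
completions by unplaced set U, small U first (add the entries for U minus each lowest piece of U):
  |U|=1: {3}:1  {6}:1
  |U|=2: {1,3}:1  {3,6}:2  {5,6}:1
  |U|=3: {1,3,6}:3  {3,5,6}:3  {4,5,6}:1
  |U|=4: {1,3,5,6}:6  {2,4,5,6}:1  {3,4,5,6}:4
  |U|=5: {1,3,4,5,6}:10  {2,3,4,5,6}:5
  start at 0(d): 15
  start at 2(c): 10
sum over floor = 25

25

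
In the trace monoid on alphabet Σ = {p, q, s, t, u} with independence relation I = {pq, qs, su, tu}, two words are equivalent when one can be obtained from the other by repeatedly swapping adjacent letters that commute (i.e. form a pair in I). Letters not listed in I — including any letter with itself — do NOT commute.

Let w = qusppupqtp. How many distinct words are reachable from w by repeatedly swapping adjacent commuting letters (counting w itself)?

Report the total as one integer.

6

#0=q has no predecessor
#1=u depends on [0:q]
#2=s has no predecessor
#3=p depends on [1:u, 2:s]
#4=p depends on [3:p]
#5=u depends on [4:p]
#6=p depends on [5:u]
#7=q depends on [5:u]
#8=t depends on [6:p, 7:q]
#9=p depends on [8:t]
sources: [0:q, 2:s]
N(rest) = Σ N(rest − s) over sources s of rest; N(one piece) = 1:
  size 1 → [9]=1
  size 2 → [8,9]=1
  size 3 → [6,8,9]=1  [7,8,9]=1
  size 4 → [6,7,8,9]=2
  size 5 → [5,6,7,8,9]=2
  size 6 → [4,5,6,7,8,9]=2
  size 7 → [3,4,5,6,7,8,9]=2
  size 8 → [1,3,4,5,6,7,8,9]=2  [2,3,4,5,6,7,8,9]=2
  first=0(q) contributes 4
  first=2(s) contributes 2
|[w]| = 6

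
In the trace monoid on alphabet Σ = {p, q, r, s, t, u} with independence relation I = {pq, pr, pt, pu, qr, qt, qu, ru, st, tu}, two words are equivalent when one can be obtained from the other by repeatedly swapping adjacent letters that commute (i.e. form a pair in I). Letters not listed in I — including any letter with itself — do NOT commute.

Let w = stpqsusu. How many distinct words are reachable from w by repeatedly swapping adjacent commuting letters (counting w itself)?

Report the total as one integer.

16

#0=s has no predecessor
#1=t has no predecessor
#2=p depends on [0:s]
#3=q depends on [0:s]
#4=s depends on [2:p, 3:q]
#5=u depends on [4:s]
#6=s depends on [5:u]
#7=u depends on [6:s]
sources: [0:s, 1:t]
N(rest) = Σ N(rest − s) over sources s of rest; N(one piece) = 1:
  size 1 → [1]=1  [7]=1
  size 2 → [1,7]=2  [6,7]=1
  size 3 → [1,6,7]=3  [5,6,7]=1
  size 4 → [1,5,6,7]=4  [4,5,6,7]=1
  size 5 → [1,4,5,6,7]=5  [2,4,5,6,7]=1  [3,4,5,6,7]=1
  size 6 → [1,2,4,5,6,7]=6  [1,3,4,5,6,7]=6  [2,3,4,5,6,7]=2
  first=0(s) contributes 14
  first=1(t) contributes 2
|[w]| = 16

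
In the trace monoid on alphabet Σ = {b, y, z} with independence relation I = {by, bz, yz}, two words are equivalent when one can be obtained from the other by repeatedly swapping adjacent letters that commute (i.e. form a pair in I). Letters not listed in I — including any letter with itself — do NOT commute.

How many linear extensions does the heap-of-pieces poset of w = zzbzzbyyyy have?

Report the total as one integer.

0(z) covers ∅
1(z) covers 0:z
2(b) covers ∅
3(z) covers 1:z
4(z) covers 3:z
5(b) covers 2:b
6(y) covers ∅
7(y) covers 6:y
8(y) covers 7:y
9(y) covers 8:y
floor of heap: 0:z, 2:b, 6:y
completions by unplaced set U, small U first (add the entries for U minus each lowest piece of U):
  |U|=1: {4}:1  {5}:1  {9}:1
  |U|=2: {2,5}:1  {3,4}:1  {4,5}:2  {4,9}:2  {5,9}:2  {8,9}:1
  |U|=3: {1,3,4}:1  {2,4,5}:3  {2,5,9}:3  {3,4,5}:3  {3,4,9}:3  {4,5,9}:6  {4,8,9}:3  {5,8,9}:3  {7,8,9}:1
  |U|=4: {0,1,3,4}:1  {1,3,4,5}:4  {1,3,4,9}:4  {2,3,4,5}:6  {2,4,5,9}:12  {2,5,8,9}:6  {3,4,5,9}:12  {3,4,8,9}:6  {4,5,8,9}:12  {4,7,8,9}:4  {5,7,8,9}:4  {6,7,8,9}:1
  |U|=5: {0,1,3,4,5}:5  {0,1,3,4,9}:5  {1,2,3,4,5}:10  {1,3,4,5,9}:20  {1,3,4,8,9}:10  {2,3,4,5,9}:30  {2,4,5,8,9}:30  {2,5,7,8,9}:10  {3,4,5,8,9}:30  {3,4,7,8,9}:10  {4,5,7,8,9}:20  {4,6,7,8,9}:5  {5,6,7,8,9}:5
  |U|=6: {0,1,2,3,4,5}:15  {0,1,3,4,5,9}:30  {0,1,3,4,8,9}:15  {1,2,3,4,5,9}:60  {1,3,4,5,8,9}:60  {1,3,4,7,8,9}:20  {2,3,4,5,8,9}:90  {2,4,5,7,8,9}:60  {2,5,6,7,8,9}:15  {3,4,5,7,8,9}:60  {3,4,6,7,8,9}:15  {4,5,6,7,8,9}:30
  |U|=7: {0,1,2,3,4,5,9}:105  {0,1,3,4,5,8,9}:105  {0,1,3,4,7,8,9}:35  {1,2,3,4,5,8,9}:210  {1,3,4,5,7,8,9}:140  {1,3,4,6,7,8,9}:35  {2,3,4,5,7,8,9}:210  {2,4,5,6,7,8,9}:105  {3,4,5,6,7,8,9}:105
  |U|=8: {0,1,2,3,4,5,8,9}:420  {0,1,3,4,5,7,8,9}:280  {0,1,3,4,6,7,8,9}:70  {1,2,3,4,5,7,8,9}:560  {1,3,4,5,6,7,8,9}:280  {2,3,4,5,6,7,8,9}:420
  start at 0(z): 1260
  start at 2(b): 630
  start at 6(y): 1260
sum over floor = 3150

3150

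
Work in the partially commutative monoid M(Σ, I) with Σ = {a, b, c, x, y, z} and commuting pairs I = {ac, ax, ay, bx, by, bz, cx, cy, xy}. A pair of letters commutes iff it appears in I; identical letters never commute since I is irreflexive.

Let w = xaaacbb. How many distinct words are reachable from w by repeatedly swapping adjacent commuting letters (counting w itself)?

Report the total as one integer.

28

#0=x has no predecessor
#1=a has no predecessor
#2=a depends on [1:a]
#3=a depends on [2:a]
#4=c has no predecessor
#5=b depends on [3:a, 4:c]
#6=b depends on [5:b]
sources: [0:x, 1:a, 4:c]
N(rest) = Σ N(rest − s) over sources s of rest; N(one piece) = 1:
  size 1 → [0]=1  [6]=1
  size 2 → [0,6]=2  [5,6]=1
  size 3 → [0,5,6]=3  [3,5,6]=1  [4,5,6]=1
  size 4 → [0,3,5,6]=4  [0,4,5,6]=4  [2,3,5,6]=1  [3,4,5,6]=2
  size 5 → [0,2,3,5,6]=5  [0,3,4,5,6]=10  [1,2,3,5,6]=1  [2,3,4,5,6]=3
  first=0(x) contributes 4
  first=1(a) contributes 18
  first=4(c) contributes 6
|[w]| = 28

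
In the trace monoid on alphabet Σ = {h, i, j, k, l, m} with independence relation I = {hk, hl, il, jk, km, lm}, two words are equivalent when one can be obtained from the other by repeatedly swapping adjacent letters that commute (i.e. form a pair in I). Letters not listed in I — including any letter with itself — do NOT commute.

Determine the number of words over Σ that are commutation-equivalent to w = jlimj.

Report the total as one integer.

drop 0:j onto floor
drop 1:l onto {0:j}
drop 2:i onto {0:j}
drop 3:m onto {2:i}
drop 4:j onto {1:l, 3:m}
ground layer = {0:j}
drop-orders for the pieces not yet dropped (sum over which currently-grounded one goes next):
  1 to go: {4} 1
  2 to go: {1,4} 1  {3,4} 1
  3 to go: {1,3,4} 2  {2,3,4} 1
  if 0:j drops first: 3 orders

3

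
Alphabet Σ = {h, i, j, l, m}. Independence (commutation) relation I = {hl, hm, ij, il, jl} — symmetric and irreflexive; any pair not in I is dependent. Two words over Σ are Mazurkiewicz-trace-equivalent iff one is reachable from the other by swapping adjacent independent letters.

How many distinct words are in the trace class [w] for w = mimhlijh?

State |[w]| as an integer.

0(m) covers ∅
1(i) covers 0:m
2(m) covers 1:i
3(h) covers 1:i
4(l) covers 2:m
5(i) covers 2:m, 3:h
6(j) covers 2:m, 3:h
7(h) covers 5:i, 6:j
floor of heap: 0:m
completions by unplaced set U, small U first (add the entries for U minus each lowest piece of U):
  |U|=1: {4}:1  {7}:1
  |U|=2: {4,7}:2  {5,7}:1  {6,7}:1
  |U|=3: {4,5,7}:3  {4,6,7}:3  {5,6,7}:2
  |U|=4: {3,5,6,7}:2  {4,5,6,7}:8
  |U|=5: {2,4,5,6,7}:8  {3,4,5,6,7}:10
  |U|=6: {2,3,4,5,6,7}:18
  start at 0(m): 18

18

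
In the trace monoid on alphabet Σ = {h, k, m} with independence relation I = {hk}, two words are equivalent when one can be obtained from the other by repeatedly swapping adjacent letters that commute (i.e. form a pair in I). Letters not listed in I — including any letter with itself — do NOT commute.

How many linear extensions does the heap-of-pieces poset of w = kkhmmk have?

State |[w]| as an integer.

0(k) covers ∅
1(k) covers 0:k
2(h) covers ∅
3(m) covers 1:k, 2:h
4(m) covers 3:m
5(k) covers 4:m
floor of heap: 0:k, 2:h
completions by unplaced set U, small U first (add the entries for U minus each lowest piece of U):
  |U|=1: {5}:1
  |U|=2: {4,5}:1
  |U|=3: {3,4,5}:1
  |U|=4: {1,3,4,5}:1  {2,3,4,5}:1
  start at 0(k): 2
  start at 2(h): 1
sum over floor = 3

3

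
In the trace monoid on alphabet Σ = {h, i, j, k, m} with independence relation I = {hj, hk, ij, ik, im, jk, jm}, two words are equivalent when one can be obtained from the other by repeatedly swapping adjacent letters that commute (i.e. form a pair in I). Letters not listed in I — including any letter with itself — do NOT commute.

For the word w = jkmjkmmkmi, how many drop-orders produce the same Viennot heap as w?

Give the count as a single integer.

360

drop 0:j onto floor
drop 1:k onto floor
drop 2:m onto {1:k}
drop 3:j onto {0:j}
drop 4:k onto {2:m}
drop 5:m onto {4:k}
drop 6:m onto {5:m}
drop 7:k onto {6:m}
drop 8:m onto {7:k}
drop 9:i onto floor
ground layer = {0:j, 1:k, 9:i}
drop-orders for the pieces not yet dropped (sum over which currently-grounded one goes next):
  1 to go: {3} 1  {8} 1  {9} 1
  2 to go: {0,3} 1  {3,8} 2  {3,9} 2  {7,8} 1  {8,9} 2
  3 to go: {0,3,8} 3  {0,3,9} 3  {3,7,8} 3  {3,8,9} 6  {6,7,8} 1  {7,8,9} 3
  4 to go: {0,3,7,8} 6  {0,3,8,9} 12  {3,6,7,8} 4  {3,7,8,9} 12  {5,6,7,8} 1  {6,7,8,9} 4
  5 to go: {0,3,6,7,8} 10  {0,3,7,8,9} 30  {3,5,6,7,8} 5  {3,6,7,8,9} 20  {4,5,6,7,8} 1  {5,6,7,8,9} 5
  6 to go: {0,3,5,6,7,8} 15  {0,3,6,7,8,9} 60  {2,4,5,6,7,8} 1  {3,4,5,6,7,8} 6  {3,5,6,7,8,9} 30  {4,5,6,7,8,9} 6
  7 to go: {0,3,4,5,6,7,8} 21  {0,3,5,6,7,8,9} 105  {1,2,4,5,6,7,8} 1  {2,3,4,5,6,7,8} 7  {2,4,5,6,7,8,9} 7  {3,4,5,6,7,8,9} 42
  8 to go: {0,2,3,4,5,6,7,8} 28  {0,3,4,5,6,7,8,9} 168  {1,2,3,4,5,6,7,8} 8  {1,2,4,5,6,7,8,9} 8  {2,3,4,5,6,7,8,9} 56
  if 0:j drops first: 72 orders
  if 1:k drops first: 252 orders
  if 9:i drops first: 36 orders
heap linearizations: 360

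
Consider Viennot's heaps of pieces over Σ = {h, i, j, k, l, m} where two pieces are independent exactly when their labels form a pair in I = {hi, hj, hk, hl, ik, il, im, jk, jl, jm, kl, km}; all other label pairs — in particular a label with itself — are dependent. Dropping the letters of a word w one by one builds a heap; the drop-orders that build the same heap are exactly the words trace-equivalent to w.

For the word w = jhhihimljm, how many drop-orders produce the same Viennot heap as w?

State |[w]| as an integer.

210

0(j) covers ∅
1(h) covers ∅
2(h) covers 1:h
3(i) covers 0:j
4(h) covers 2:h
5(i) covers 3:i
6(m) covers 4:h
7(l) covers 6:m
8(j) covers 5:i
9(m) covers 7:l
floor of heap: 0:j, 1:h
completions by unplaced set U, small U first (add the entries for U minus each lowest piece of U):
  |U|=1: {8}:1  {9}:1
  |U|=2: {5,8}:1  {7,9}:1  {8,9}:2
  |U|=3: {3,5,8}:1  {5,8,9}:3  {6,7,9}:1  {7,8,9}:3
  |U|=4: {0,3,5,8}:1  {3,5,8,9}:4  {4,6,7,9}:1  {5,7,8,9}:6  {6,7,8,9}:4
  |U|=5: {0,3,5,8,9}:5  {2,4,6,7,9}:1  {3,5,7,8,9}:10  {4,6,7,8,9}:5  {5,6,7,8,9}:10
  |U|=6: {0,3,5,7,8,9}:15  {1,2,4,6,7,9}:1  {2,4,6,7,8,9}:6  {3,5,6,7,8,9}:20  {4,5,6,7,8,9}:15
  |U|=7: {0,3,5,6,7,8,9}:35  {1,2,4,6,7,8,9}:7  {2,4,5,6,7,8,9}:21  {3,4,5,6,7,8,9}:35
  |U|=8: {0,3,4,5,6,7,8,9}:70  {1,2,4,5,6,7,8,9}:28  {2,3,4,5,6,7,8,9}:56
  start at 0(j): 84
  start at 1(h): 126
sum over floor = 210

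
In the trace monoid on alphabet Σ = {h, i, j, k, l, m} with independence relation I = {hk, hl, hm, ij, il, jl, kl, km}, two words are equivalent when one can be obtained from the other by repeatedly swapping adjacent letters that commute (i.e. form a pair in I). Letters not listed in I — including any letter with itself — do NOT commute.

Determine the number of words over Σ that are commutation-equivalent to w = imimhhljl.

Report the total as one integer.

19

piece 0:i — minimal
piece 1:m rests on {0:i}
piece 2:i rests on {1:m}
piece 3:m rests on {2:i}
piece 4:h rests on {2:i}
piece 5:h rests on {4:h}
piece 6:l rests on {3:m}
piece 7:j rests on {3:m, 5:h}
piece 8:l rests on {6:l}
minimal pieces: {0:i}
ways to finish when only these pieces remain (= sum over removing one remaining piece with nothing left below it):
  1 left: {7}→1  {8}→1
  2 left: {5,7}→1  {6,8}→1  {7,8}→2
  3 left: {4,5,7}→1  {5,7,8}→3  {6,7,8}→3
  4 left: {3,6,7,8}→3  {4,5,7,8}→4  {5,6,7,8}→6
  5 left: {3,5,6,7,8}→9  {4,5,6,7,8}→10
  6 left: {3,4,5,6,7,8}→19
  7 left: {2,3,4,5,6,7,8}→19
  placing 0:i first → 19 extensions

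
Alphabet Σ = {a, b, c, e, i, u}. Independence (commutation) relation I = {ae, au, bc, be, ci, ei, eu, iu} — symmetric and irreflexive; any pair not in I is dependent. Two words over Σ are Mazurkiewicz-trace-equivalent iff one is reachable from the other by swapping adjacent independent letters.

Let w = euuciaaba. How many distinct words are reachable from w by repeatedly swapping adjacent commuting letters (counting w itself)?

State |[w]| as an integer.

15

#0=e has no predecessor
#1=u has no predecessor
#2=u depends on [1:u]
#3=c depends on [0:e, 2:u]
#4=i has no predecessor
#5=a depends on [3:c, 4:i]
#6=a depends on [5:a]
#7=b depends on [6:a]
#8=a depends on [7:b]
sources: [0:e, 1:u, 4:i]
N(rest) = Σ N(rest − s) over sources s of rest; N(one piece) = 1:
  size 1 → [8]=1
  size 2 → [7,8]=1
  size 3 → [6,7,8]=1
  size 4 → [5,6,7,8]=1
  size 5 → [3,5,6,7,8]=1  [4,5,6,7,8]=1
  size 6 → [0,3,5,6,7,8]=1  [2,3,5,6,7,8]=1  [3,4,5,6,7,8]=2
  size 7 → [0,2,3,5,6,7,8]=2  [0,3,4,5,6,7,8]=3  [1,2,3,5,6,7,8]=1  [2,3,4,5,6,7,8]=3
  first=0(e) contributes 4
  first=1(u) contributes 8
  first=4(i) contributes 3
|[w]| = 15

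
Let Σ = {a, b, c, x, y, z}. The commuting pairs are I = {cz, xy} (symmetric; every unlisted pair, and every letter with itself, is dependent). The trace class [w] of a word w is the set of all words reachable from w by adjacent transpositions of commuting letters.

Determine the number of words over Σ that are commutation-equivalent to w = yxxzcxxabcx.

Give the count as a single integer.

0(y) covers ∅
1(x) covers ∅
2(x) covers 1:x
3(z) covers 0:y, 2:x
4(c) covers 0:y, 2:x
5(x) covers 3:z, 4:c
6(x) covers 5:x
7(a) covers 6:x
8(b) covers 7:a
9(c) covers 8:b
10(x) covers 9:c
floor of heap: 0:y, 1:x
completions by unplaced set U, small U first (add the entries for U minus each lowest piece of U):
  |U|=1: {10}:1
  |U|=2: {9,10}:1
  |U|=3: {8,9,10}:1
  |U|=4: {7,8,9,10}:1
  |U|=5: {6,7,8,9,10}:1
  |U|=6: {5,6,7,8,9,10}:1
  |U|=7: {3,5,6,7,8,9,10}:1  {4,5,6,7,8,9,10}:1
  |U|=8: {3,4,5,6,7,8,9,10}:2
  |U|=9: {0,3,4,5,6,7,8,9,10}:2  {2,3,4,5,6,7,8,9,10}:2
  start at 0(y): 2
  start at 1(x): 4
sum over floor = 6

6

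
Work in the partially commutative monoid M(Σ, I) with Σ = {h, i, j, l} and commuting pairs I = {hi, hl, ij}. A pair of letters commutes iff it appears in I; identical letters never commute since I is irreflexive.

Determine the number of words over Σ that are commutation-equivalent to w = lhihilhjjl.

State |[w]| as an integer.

drop 0:l onto floor
drop 1:h onto floor
drop 2:i onto {0:l}
drop 3:h onto {1:h}
drop 4:i onto {2:i}
drop 5:l onto {4:i}
drop 6:h onto {3:h}
drop 7:j onto {5:l, 6:h}
drop 8:j onto {7:j}
drop 9:l onto {8:j}
ground layer = {0:l, 1:h}
drop-orders for the pieces not yet dropped (sum over which currently-grounded one goes next):
  1 to go: {9} 1
  2 to go: {8,9} 1
  3 to go: {7,8,9} 1
  4 to go: {5,7,8,9} 1  {6,7,8,9} 1
  5 to go: {3,6,7,8,9} 1  {4,5,7,8,9} 1  {5,6,7,8,9} 2
  6 to go: {1,3,6,7,8,9} 1  {2,4,5,7,8,9} 1  {3,5,6,7,8,9} 3  {4,5,6,7,8,9} 3
  7 to go: {0,2,4,5,7,8,9} 1  {1,3,5,6,7,8,9} 4  {2,4,5,6,7,8,9} 4  {3,4,5,6,7,8,9} 6
  8 to go: {0,2,4,5,6,7,8,9} 5  {1,3,4,5,6,7,8,9} 10  {2,3,4,5,6,7,8,9} 10
  if 0:l drops first: 20 orders
  if 1:h drops first: 15 orders
heap linearizations: 35

35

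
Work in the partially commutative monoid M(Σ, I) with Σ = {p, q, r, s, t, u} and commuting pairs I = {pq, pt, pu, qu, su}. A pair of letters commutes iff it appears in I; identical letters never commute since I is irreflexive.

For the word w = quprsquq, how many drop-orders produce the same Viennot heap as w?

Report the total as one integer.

0(q) covers ∅
1(u) covers ∅
2(p) covers ∅
3(r) covers 0:q, 1:u, 2:p
4(s) covers 3:r
5(q) covers 4:s
6(u) covers 3:r
7(q) covers 5:q
floor of heap: 0:q, 1:u, 2:p
completions by unplaced set U, small U first (add the entries for U minus each lowest piece of U):
  |U|=1: {6}:1  {7}:1
  |U|=2: {5,7}:1  {6,7}:2
  |U|=3: {4,5,7}:1  {5,6,7}:3
  |U|=4: {4,5,6,7}:4
  |U|=5: {3,4,5,6,7}:4
  |U|=6: {0,3,4,5,6,7}:4  {1,3,4,5,6,7}:4  {2,3,4,5,6,7}:4
  start at 0(q): 8
  start at 1(u): 8
  start at 2(p): 8
sum over floor = 24

24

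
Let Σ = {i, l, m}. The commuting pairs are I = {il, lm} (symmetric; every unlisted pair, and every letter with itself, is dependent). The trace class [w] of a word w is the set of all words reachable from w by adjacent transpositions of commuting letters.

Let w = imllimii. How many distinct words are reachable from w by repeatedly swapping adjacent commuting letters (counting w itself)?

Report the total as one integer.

piece 0:i — minimal
piece 1:m rests on {0:i}
piece 2:l — minimal
piece 3:l rests on {2:l}
piece 4:i rests on {1:m}
piece 5:m rests on {4:i}
piece 6:i rests on {5:m}
piece 7:i rests on {6:i}
minimal pieces: {0:i, 2:l}
ways to finish when only these pieces remain (= sum over removing one remaining piece with nothing left below it):
  1 left: {3}→1  {7}→1
  2 left: {2,3}→1  {3,7}→2  {6,7}→1
  3 left: {2,3,7}→3  {3,6,7}→3  {5,6,7}→1
  4 left: {2,3,6,7}→6  {3,5,6,7}→4  {4,5,6,7}→1
  5 left: {1,4,5,6,7}→1  {2,3,5,6,7}→10  {3,4,5,6,7}→5
  6 left: {0,1,4,5,6,7}→1  {1,3,4,5,6,7}→6  {2,3,4,5,6,7}→15
  placing 0:i first → 21 extensions
  placing 2:l first → 7 extensions
total linear extensions = 28

28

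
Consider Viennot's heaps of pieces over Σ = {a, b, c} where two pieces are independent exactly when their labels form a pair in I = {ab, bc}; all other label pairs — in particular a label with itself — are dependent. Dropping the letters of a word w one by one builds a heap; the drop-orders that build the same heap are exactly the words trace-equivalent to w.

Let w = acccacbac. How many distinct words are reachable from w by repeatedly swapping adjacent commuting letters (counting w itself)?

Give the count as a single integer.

0(a) covers ∅
1(c) covers 0:a
2(c) covers 1:c
3(c) covers 2:c
4(a) covers 3:c
5(c) covers 4:a
6(b) covers ∅
7(a) covers 5:c
8(c) covers 7:a
floor of heap: 0:a, 6:b
completions by unplaced set U, small U first (add the entries for U minus each lowest piece of U):
  |U|=1: {6}:1  {8}:1
  |U|=2: {6,8}:2  {7,8}:1
  |U|=3: {5,7,8}:1  {6,7,8}:3
  |U|=4: {4,5,7,8}:1  {5,6,7,8}:4
  |U|=5: {3,4,5,7,8}:1  {4,5,6,7,8}:5
  |U|=6: {2,3,4,5,7,8}:1  {3,4,5,6,7,8}:6
  |U|=7: {1,2,3,4,5,7,8}:1  {2,3,4,5,6,7,8}:7
  start at 0(a): 8
  start at 6(b): 1
sum over floor = 9

9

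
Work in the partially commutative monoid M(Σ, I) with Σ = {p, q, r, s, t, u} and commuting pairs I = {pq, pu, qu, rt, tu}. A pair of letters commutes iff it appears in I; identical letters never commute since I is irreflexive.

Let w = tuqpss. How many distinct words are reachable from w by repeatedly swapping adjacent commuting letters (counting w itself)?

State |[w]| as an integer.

8

#0=t has no predecessor
#1=u has no predecessor
#2=q depends on [0:t]
#3=p depends on [0:t]
#4=s depends on [1:u, 2:q, 3:p]
#5=s depends on [4:s]
sources: [0:t, 1:u]
N(rest) = Σ N(rest − s) over sources s of rest; N(one piece) = 1:
  size 1 → [5]=1
  size 2 → [4,5]=1
  size 3 → [1,4,5]=1  [2,4,5]=1  [3,4,5]=1
  size 4 → [1,2,4,5]=2  [1,3,4,5]=2  [2,3,4,5]=2
  first=0(t) contributes 6
  first=1(u) contributes 2
|[w]| = 8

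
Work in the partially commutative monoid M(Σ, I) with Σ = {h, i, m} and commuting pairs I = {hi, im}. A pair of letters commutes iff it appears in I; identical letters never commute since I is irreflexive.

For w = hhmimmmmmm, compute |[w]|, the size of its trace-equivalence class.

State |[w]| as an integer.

10

0(h) covers ∅
1(h) covers 0:h
2(m) covers 1:h
3(i) covers ∅
4(m) covers 2:m
5(m) covers 4:m
6(m) covers 5:m
7(m) covers 6:m
8(m) covers 7:m
9(m) covers 8:m
floor of heap: 0:h, 3:i
completions by unplaced set U, small U first (add the entries for U minus each lowest piece of U):
  |U|=1: {3}:1  {9}:1
  |U|=2: {3,9}:2  {8,9}:1
  |U|=3: {3,8,9}:3  {7,8,9}:1
  |U|=4: {3,7,8,9}:4  {6,7,8,9}:1
  |U|=5: {3,6,7,8,9}:5  {5,6,7,8,9}:1
  |U|=6: {3,5,6,7,8,9}:6  {4,5,6,7,8,9}:1
  |U|=7: {2,4,5,6,7,8,9}:1  {3,4,5,6,7,8,9}:7
  |U|=8: {1,2,4,5,6,7,8,9}:1  {2,3,4,5,6,7,8,9}:8
  start at 0(h): 9
  start at 3(i): 1
sum over floor = 10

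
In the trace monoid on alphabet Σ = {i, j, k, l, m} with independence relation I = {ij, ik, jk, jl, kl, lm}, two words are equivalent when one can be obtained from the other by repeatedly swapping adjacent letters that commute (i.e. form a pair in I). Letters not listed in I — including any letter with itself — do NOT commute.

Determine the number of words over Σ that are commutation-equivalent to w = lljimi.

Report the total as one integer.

#0=l has no predecessor
#1=l depends on [0:l]
#2=j has no predecessor
#3=i depends on [1:l]
#4=m depends on [2:j, 3:i]
#5=i depends on [4:m]
sources: [0:l, 2:j]
N(rest) = Σ N(rest − s) over sources s of rest; N(one piece) = 1:
  size 1 → [5]=1
  size 2 → [4,5]=1
  size 3 → [2,4,5]=1  [3,4,5]=1
  size 4 → [1,3,4,5]=1  [2,3,4,5]=2
  first=0(l) contributes 3
  first=2(j) contributes 1
|[w]| = 4

4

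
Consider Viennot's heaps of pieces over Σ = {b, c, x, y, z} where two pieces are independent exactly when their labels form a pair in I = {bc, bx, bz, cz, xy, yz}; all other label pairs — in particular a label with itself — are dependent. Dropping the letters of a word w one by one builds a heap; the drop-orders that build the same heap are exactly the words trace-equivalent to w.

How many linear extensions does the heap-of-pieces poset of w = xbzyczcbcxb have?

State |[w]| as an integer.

0(x) covers ∅
1(b) covers ∅
2(z) covers 0:x
3(y) covers 1:b
4(c) covers 0:x, 3:y
5(z) covers 2:z
6(c) covers 4:c
7(b) covers 3:y
8(c) covers 6:c
9(x) covers 5:z, 8:c
10(b) covers 7:b
floor of heap: 0:x, 1:b
completions by unplaced set U, small U first (add the entries for U minus each lowest piece of U):
  |U|=1: {9}:1  {10}:1
  |U|=2: {5,9}:1  {7,10}:1  {8,9}:1  {9,10}:2
  |U|=3: {2,5,9}:1  {5,8,9}:2  {5,9,10}:3  {6,8,9}:1  {7,9,10}:3  {8,9,10}:3
  |U|=4: {2,5,8,9}:3  {2,5,9,10}:4  {4,6,8,9}:1  {5,6,8,9}:3  {5,7,9,10}:6  {5,8,9,10}:8  {6,8,9,10}:4  {7,8,9,10}:6
  |U|=5: {2,5,6,8,9}:6  {2,5,7,9,10}:10  {2,5,8,9,10}:15  {4,5,6,8,9}:4  {4,6,8,9,10}:5  {5,6,8,9,10}:15  {5,7,8,9,10}:20  {6,7,8,9,10}:10
  |U|=6: {2,4,5,6,8,9}:10  {2,5,6,8,9,10}:36  {2,5,7,8,9,10}:45  {4,5,6,8,9,10}:24  {4,6,7,8,9,10}:15  {5,6,7,8,9,10}:45
  |U|=7: {0,2,4,5,6,8,9}:10  {2,4,5,6,8,9,10}:70  {2,5,6,7,8,9,10}:126  {3,4,6,7,8,9,10}:15  {4,5,6,7,8,9,10}:84
  |U|=8: {0,2,4,5,6,8,9,10}:80  {1,3,4,6,7,8,9,10}:15  {2,4,5,6,7,8,9,10}:280  {3,4,5,6,7,8,9,10}:99
  |U|=9: {0,2,4,5,6,7,8,9,10}:360  {1,3,4,5,6,7,8,9,10}:114  {2,3,4,5,6,7,8,9,10}:379
  start at 0(x): 493
  start at 1(b): 739
sum over floor = 1232

1232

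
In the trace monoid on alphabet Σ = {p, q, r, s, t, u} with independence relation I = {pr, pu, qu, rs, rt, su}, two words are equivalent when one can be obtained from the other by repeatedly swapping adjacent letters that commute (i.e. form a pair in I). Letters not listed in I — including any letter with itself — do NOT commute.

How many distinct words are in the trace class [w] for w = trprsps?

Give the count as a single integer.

drop 0:t onto floor
drop 1:r onto floor
drop 2:p onto {0:t}
drop 3:r onto {1:r}
drop 4:s onto {2:p}
drop 5:p onto {4:s}
drop 6:s onto {5:p}
ground layer = {0:t, 1:r}
drop-orders for the pieces not yet dropped (sum over which currently-grounded one goes next):
  1 to go: {3} 1  {6} 1
  2 to go: {1,3} 1  {3,6} 2  {5,6} 1
  3 to go: {1,3,6} 3  {3,5,6} 3  {4,5,6} 1
  4 to go: {1,3,5,6} 6  {2,4,5,6} 1  {3,4,5,6} 4
  5 to go: {0,2,4,5,6} 1  {1,3,4,5,6} 10  {2,3,4,5,6} 5
  if 0:t drops first: 15 orders
  if 1:r drops first: 6 orders
heap linearizations: 21

21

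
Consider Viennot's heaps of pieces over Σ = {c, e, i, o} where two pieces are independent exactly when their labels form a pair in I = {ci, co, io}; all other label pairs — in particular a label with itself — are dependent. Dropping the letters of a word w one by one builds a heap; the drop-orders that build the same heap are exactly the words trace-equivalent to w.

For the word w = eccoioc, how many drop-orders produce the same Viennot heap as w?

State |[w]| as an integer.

60

0(e) covers ∅
1(c) covers 0:e
2(c) covers 1:c
3(o) covers 0:e
4(i) covers 0:e
5(o) covers 3:o
6(c) covers 2:c
floor of heap: 0:e
completions by unplaced set U, small U first (add the entries for U minus each lowest piece of U):
  |U|=1: {4}:1  {5}:1  {6}:1
  |U|=2: {2,6}:1  {3,5}:1  {4,5}:2  {4,6}:2  {5,6}:2
  |U|=3: {1,2,6}:1  {2,4,6}:3  {2,5,6}:3  {3,4,5}:3  {3,5,6}:3  {4,5,6}:6
  |U|=4: {1,2,4,6}:4  {1,2,5,6}:4  {2,3,5,6}:6  {2,4,5,6}:12  {3,4,5,6}:12
  |U|=5: {1,2,3,5,6}:10  {1,2,4,5,6}:20  {2,3,4,5,6}:30
  start at 0(e): 60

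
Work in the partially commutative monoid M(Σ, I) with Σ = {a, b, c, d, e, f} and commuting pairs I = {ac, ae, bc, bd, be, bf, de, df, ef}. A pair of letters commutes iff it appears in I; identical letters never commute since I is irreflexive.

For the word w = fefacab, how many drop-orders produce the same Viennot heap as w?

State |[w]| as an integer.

drop 0:f onto floor
drop 1:e onto floor
drop 2:f onto {0:f}
drop 3:a onto {2:f}
drop 4:c onto {1:e, 2:f}
drop 5:a onto {3:a}
drop 6:b onto {5:a}
ground layer = {0:f, 1:e}
drop-orders for the pieces not yet dropped (sum over which currently-grounded one goes next):
  1 to go: {4} 1  {6} 1
  2 to go: {1,4} 1  {4,6} 2  {5,6} 1
  3 to go: {1,4,6} 3  {3,5,6} 1  {4,5,6} 3
  4 to go: {1,4,5,6} 6  {3,4,5,6} 4
  5 to go: {1,3,4,5,6} 10  {2,3,4,5,6} 4
  if 0:f drops first: 14 orders
  if 1:e drops first: 4 orders
heap linearizations: 18

18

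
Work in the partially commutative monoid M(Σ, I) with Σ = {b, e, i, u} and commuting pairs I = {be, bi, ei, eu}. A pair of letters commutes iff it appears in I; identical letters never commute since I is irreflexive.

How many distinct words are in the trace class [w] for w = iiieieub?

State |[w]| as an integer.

#0=i has no predecessor
#1=i depends on [0:i]
#2=i depends on [1:i]
#3=e has no predecessor
#4=i depends on [2:i]
#5=e depends on [3:e]
#6=u depends on [4:i]
#7=b depends on [6:u]
sources: [0:i, 3:e]
N(rest) = Σ N(rest − s) over sources s of rest; N(one piece) = 1:
  size 1 → [5]=1  [7]=1
  size 2 → [3,5]=1  [5,7]=2  [6,7]=1
  size 3 → [3,5,7]=3  [4,6,7]=1  [5,6,7]=3
  size 4 → [2,4,6,7]=1  [3,5,6,7]=6  [4,5,6,7]=4
  size 5 → [1,2,4,6,7]=1  [2,4,5,6,7]=5  [3,4,5,6,7]=10
  size 6 → [0,1,2,4,6,7]=1  [1,2,4,5,6,7]=6  [2,3,4,5,6,7]=15
  first=0(i) contributes 21
  first=3(e) contributes 7
|[w]| = 28

28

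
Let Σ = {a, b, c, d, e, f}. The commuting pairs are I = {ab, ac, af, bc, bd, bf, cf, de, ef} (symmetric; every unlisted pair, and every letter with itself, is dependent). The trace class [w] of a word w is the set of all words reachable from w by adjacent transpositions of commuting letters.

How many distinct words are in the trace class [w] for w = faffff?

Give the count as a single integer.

#0=f has no predecessor
#1=a has no predecessor
#2=f depends on [0:f]
#3=f depends on [2:f]
#4=f depends on [3:f]
#5=f depends on [4:f]
sources: [0:f, 1:a]
N(rest) = Σ N(rest − s) over sources s of rest; N(one piece) = 1:
  size 1 → [1]=1  [5]=1
  size 2 → [1,5]=2  [4,5]=1
  size 3 → [1,4,5]=3  [3,4,5]=1
  size 4 → [1,3,4,5]=4  [2,3,4,5]=1
  first=0(f) contributes 5
  first=1(a) contributes 1
|[w]| = 6

6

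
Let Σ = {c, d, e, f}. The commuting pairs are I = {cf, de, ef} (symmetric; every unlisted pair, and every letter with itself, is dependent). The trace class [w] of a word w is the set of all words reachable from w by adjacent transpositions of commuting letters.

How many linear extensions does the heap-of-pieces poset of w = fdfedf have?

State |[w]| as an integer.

drop 0:f onto floor
drop 1:d onto {0:f}
drop 2:f onto {1:d}
drop 3:e onto floor
drop 4:d onto {2:f}
drop 5:f onto {4:d}
ground layer = {0:f, 3:e}
drop-orders for the pieces not yet dropped (sum over which currently-grounded one goes next):
  1 to go: {3} 1  {5} 1
  2 to go: {3,5} 2  {4,5} 1
  3 to go: {2,4,5} 1  {3,4,5} 3
  4 to go: {1,2,4,5} 1  {2,3,4,5} 4
  if 0:f drops first: 5 orders
  if 3:e drops first: 1 orders
heap linearizations: 6

6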